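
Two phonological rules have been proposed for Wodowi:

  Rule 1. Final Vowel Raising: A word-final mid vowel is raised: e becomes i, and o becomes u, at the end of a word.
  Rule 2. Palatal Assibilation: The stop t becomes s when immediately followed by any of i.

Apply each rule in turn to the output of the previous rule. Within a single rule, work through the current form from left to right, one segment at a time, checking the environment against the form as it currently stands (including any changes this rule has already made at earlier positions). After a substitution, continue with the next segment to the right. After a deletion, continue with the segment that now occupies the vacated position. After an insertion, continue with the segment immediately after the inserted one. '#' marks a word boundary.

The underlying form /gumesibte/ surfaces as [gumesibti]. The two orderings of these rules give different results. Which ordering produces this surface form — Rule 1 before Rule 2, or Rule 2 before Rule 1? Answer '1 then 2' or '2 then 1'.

2 then 1

Order 1 then 2:
  1 Final Vowel Raising: [gumesibte] → [gumesibti]
  2 Palatal Assibilation: [gumesibti] → [gumesibsi]
  result: [gumesibsi]
Order 2 then 1:
  2 Palatal Assibilation: no change — [gumesibte]
  1 Final Vowel Raising: [gumesibte] → [gumesibti]
  result: [gumesibti]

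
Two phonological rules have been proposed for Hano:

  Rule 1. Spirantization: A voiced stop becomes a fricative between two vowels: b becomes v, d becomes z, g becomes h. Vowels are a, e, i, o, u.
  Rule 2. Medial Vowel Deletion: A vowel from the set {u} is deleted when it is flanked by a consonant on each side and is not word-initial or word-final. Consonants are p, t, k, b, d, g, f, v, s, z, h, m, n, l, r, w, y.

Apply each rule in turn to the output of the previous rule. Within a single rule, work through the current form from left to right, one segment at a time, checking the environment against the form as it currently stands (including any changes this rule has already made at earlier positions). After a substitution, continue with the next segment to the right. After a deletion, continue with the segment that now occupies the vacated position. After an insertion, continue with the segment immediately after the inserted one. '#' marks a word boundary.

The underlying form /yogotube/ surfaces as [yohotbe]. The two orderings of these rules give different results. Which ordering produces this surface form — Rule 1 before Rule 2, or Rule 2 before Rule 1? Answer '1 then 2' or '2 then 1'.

2 then 1

Order 1 then 2:
  1 Spirantization: [yogotube] → [yohotuve]
  2 Medial Vowel Deletion: [yohotuve] → [yohotve]
  result: [yohotve]
Order 2 then 1:
  2 Medial Vowel Deletion: [yogotube] → [yogotbe]
  1 Spirantization: [yogotbe] → [yohotbe]
  result: [yohotbe]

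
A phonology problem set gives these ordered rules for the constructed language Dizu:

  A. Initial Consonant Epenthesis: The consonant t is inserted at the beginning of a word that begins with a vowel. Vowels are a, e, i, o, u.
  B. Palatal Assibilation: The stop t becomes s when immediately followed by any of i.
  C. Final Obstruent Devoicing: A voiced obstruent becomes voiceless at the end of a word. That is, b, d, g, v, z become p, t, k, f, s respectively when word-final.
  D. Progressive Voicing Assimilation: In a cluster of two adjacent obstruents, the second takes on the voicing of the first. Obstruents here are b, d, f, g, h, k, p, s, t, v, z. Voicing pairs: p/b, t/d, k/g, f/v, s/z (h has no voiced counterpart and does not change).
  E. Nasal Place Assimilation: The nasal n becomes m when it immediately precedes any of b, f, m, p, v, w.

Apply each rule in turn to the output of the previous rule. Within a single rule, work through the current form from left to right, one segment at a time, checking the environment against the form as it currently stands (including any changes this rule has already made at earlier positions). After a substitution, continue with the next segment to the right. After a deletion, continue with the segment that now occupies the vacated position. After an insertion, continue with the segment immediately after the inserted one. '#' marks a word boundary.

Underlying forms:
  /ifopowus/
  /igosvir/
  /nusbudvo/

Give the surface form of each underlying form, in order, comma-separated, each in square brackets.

[sifopowus], [sigosfir], [nuspudvo]

/ifopowus/:
  A Initial Consonant Epenthesis: [ifopowus] → [tifopowus]
  B Palatal Assibilation: [tifopowus] → [sifopowus]
  C Final Obstruent Devoicing: no change — [sifopowus]
  D Progressive Voicing Assimilation: no change — [sifopowus]
  E Nasal Place Assimilation: no change — [sifopowus]
/igosvir/:
  A Initial Consonant Epenthesis: [igosvir] → [tigosvir]
  B Palatal Assibilation: [tigosvir] → [sigosvir]
  C Final Obstruent Devoicing: no change — [sigosvir]
  D Progressive Voicing Assimilation: [sigosvir] → [sigosfir]
  E Nasal Place Assimilation: no change — [sigosfir]
/nusbudvo/:
  A Initial Consonant Epenthesis: no change — [nusbudvo]
  B Palatal Assibilation: no change — [nusbudvo]
  C Final Obstruent Devoicing: no change — [nusbudvo]
  D Progressive Voicing Assimilation: [nusbudvo] → [nuspudvo]
  E Nasal Place Assimilation: no change — [nuspudvo]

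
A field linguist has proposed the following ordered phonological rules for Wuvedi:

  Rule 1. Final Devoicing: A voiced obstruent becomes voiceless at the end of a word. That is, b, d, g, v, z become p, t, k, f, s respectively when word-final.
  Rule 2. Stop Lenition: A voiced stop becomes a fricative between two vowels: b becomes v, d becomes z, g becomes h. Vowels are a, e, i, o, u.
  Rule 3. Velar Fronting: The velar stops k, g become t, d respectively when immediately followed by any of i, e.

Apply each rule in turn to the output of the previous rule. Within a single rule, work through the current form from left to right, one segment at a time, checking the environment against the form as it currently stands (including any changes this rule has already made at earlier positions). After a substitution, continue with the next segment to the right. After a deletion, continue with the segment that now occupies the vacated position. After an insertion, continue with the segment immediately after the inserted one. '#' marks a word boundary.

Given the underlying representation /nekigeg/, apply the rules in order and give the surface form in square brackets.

Rule 1 Final Devoicing: [nekigeg] → [nekigek]
Rule 2 Stop Lenition: [nekigek] → [nekihek]
Rule 3 Velar Fronting: [nekihek] → [netihek]

[netihek]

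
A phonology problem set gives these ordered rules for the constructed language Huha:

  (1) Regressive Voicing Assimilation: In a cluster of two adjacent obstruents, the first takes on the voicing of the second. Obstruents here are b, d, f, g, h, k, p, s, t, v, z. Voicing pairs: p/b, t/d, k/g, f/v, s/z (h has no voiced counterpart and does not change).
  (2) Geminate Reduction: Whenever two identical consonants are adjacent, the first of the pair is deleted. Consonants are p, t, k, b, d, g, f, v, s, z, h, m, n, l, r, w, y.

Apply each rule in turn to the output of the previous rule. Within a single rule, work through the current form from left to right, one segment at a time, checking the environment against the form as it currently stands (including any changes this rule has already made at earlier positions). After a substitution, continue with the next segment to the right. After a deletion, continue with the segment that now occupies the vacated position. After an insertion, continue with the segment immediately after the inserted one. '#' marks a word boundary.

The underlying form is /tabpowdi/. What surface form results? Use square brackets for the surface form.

(1) Regressive Voicing Assimilation: [tabpowdi] → [tappowdi]
(2) Geminate Reduction: [tappowdi] → [tapowdi]

[tapowdi]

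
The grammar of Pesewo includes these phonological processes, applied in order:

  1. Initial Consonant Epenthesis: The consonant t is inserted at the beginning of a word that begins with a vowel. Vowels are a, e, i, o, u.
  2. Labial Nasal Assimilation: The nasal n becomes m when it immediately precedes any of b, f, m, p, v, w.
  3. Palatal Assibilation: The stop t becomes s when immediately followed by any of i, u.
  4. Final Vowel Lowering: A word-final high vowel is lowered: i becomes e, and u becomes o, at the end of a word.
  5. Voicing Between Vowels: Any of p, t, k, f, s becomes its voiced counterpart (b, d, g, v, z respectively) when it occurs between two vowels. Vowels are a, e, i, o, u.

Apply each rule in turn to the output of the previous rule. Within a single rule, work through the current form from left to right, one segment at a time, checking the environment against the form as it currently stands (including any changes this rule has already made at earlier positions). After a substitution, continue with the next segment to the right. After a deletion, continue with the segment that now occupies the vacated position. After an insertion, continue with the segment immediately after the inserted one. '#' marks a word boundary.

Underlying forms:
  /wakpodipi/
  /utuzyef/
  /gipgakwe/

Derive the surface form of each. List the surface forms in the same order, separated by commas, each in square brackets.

/wakpodipi/:
  1 Initial Consonant Epenthesis: no change — [wakpodipi]
  2 Labial Nasal Assimilation: no change — [wakpodipi]
  3 Palatal Assibilation: no change — [wakpodipi]
  4 Final Vowel Lowering: [wakpodipi] → [wakpodipe]
  5 Voicing Between Vowels: [wakpodipe] → [wakpodibe]
/utuzyef/:
  1 Initial Consonant Epenthesis: [utuzyef] → [tutuzyef]
  2 Labial Nasal Assimilation: no change — [tutuzyef]
  3 Palatal Assibilation: [tutuzyef] → [susuzyef]
  4 Final Vowel Lowering: no change — [susuzyef]
  5 Voicing Between Vowels: [susuzyef] → [suzuzyef]
/gipgakwe/:
  1 Initial Consonant Epenthesis: no change — [gipgakwe]
  2 Labial Nasal Assimilation: no change — [gipgakwe]
  3 Palatal Assibilation: no change — [gipgakwe]
  4 Final Vowel Lowering: no change — [gipgakwe]
  5 Voicing Between Vowels: no change — [gipgakwe]

[wakpodibe], [suzuzyef], [gipgakwe]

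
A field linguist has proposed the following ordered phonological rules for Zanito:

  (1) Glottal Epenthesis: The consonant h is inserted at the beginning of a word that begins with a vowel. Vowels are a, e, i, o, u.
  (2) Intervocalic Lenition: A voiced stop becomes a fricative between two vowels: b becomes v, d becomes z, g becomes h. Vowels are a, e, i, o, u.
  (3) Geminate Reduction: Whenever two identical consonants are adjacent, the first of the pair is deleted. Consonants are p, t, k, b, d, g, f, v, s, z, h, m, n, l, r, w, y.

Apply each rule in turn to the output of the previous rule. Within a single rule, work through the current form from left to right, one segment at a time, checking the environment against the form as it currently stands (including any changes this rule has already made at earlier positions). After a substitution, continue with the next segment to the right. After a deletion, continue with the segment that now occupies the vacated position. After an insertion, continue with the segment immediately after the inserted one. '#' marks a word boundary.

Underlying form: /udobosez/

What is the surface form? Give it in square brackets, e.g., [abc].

(1) Glottal Epenthesis: [udobosez] → [hudobosez]
(2) Intervocalic Lenition: [hudobosez] → [huzovosez]
(3) Geminate Reduction: no change — [huzovosez]

[huzovosez]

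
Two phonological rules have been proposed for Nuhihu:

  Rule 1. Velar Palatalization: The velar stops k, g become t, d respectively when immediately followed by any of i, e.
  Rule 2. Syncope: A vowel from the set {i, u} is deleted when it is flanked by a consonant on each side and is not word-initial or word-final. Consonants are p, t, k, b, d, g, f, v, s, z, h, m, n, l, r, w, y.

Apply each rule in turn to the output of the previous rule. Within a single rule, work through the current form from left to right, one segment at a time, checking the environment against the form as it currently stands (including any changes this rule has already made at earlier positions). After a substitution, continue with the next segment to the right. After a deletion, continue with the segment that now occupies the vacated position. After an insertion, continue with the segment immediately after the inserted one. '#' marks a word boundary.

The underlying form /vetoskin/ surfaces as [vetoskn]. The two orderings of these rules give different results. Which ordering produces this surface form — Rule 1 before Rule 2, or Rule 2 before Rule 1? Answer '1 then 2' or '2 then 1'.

2 then 1

Order 1 then 2:
  1 Velar Palatalization: [vetoskin] → [vetostin]
  2 Syncope: [vetostin] → [vetostn]
  result: [vetostn]
Order 2 then 1:
  2 Syncope: [vetoskin] → [vetoskn]
  1 Velar Palatalization: no change — [vetoskn]
  result: [vetoskn]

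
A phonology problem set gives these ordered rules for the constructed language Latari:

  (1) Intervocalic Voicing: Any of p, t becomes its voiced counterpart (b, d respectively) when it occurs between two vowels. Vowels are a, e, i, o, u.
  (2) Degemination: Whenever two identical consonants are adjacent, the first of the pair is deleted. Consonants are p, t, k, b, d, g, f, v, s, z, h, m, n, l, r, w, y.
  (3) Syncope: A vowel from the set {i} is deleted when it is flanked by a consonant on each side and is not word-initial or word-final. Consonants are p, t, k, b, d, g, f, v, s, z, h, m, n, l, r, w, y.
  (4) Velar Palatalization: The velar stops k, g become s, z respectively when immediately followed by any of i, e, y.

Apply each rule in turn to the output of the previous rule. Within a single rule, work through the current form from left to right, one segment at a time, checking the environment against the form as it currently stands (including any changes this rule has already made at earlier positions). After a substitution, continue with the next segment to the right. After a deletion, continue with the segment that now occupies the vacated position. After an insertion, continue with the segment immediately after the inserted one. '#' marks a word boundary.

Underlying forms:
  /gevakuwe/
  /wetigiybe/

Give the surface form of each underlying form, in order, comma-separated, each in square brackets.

/gevakuwe/:
  (1) Intervocalic Voicing: no change — [gevakuwe]
  (2) Degemination: no change — [gevakuwe]
  (3) Syncope: no change — [gevakuwe]
  (4) Velar Palatalization: [gevakuwe] → [zevakuwe]
/wetigiybe/:
  (1) Intervocalic Voicing: [wetigiybe] → [wedigiybe]
  (2) Degemination: no change — [wedigiybe]
  (3) Syncope: [wedigiybe] → [wedgybe]
  (4) Velar Palatalization: [wedgybe] → [wedzybe]

[zevakuwe], [wedzybe]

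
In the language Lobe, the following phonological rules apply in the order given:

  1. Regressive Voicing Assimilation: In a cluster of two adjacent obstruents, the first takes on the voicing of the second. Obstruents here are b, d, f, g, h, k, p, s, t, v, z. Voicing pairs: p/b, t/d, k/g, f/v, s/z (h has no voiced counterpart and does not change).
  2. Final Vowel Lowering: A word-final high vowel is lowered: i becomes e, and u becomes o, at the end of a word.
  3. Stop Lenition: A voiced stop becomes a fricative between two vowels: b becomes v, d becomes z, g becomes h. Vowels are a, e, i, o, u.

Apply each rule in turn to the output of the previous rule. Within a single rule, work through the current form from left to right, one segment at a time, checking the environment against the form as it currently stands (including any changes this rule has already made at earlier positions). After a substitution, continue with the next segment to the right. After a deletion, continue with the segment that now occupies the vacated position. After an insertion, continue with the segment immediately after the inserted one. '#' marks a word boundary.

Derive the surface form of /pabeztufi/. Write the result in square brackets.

1 Regressive Voicing Assimilation: [pabeztufi] → [pabestufi]
2 Final Vowel Lowering: [pabestufi] → [pabestufe]
3 Stop Lenition: [pabestufe] → [pavestufe]

[pavestufe]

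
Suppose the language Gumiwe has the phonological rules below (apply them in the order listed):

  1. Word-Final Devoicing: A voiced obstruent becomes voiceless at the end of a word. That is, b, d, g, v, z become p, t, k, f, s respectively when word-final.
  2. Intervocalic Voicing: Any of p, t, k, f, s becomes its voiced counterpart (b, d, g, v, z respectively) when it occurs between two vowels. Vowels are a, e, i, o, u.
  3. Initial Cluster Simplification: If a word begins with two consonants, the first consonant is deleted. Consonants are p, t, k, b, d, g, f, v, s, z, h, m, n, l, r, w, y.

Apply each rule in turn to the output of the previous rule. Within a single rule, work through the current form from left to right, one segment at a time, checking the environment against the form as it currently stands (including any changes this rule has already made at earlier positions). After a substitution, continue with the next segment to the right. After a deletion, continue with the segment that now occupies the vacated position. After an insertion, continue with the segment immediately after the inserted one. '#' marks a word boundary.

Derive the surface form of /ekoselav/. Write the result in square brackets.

[egozelaf]

1 Word-Final Devoicing: [ekoselav] → [ekoselaf]
2 Intervocalic Voicing: [ekoselaf] → [egozelaf]
3 Initial Cluster Simplification: no change — [egozelaf]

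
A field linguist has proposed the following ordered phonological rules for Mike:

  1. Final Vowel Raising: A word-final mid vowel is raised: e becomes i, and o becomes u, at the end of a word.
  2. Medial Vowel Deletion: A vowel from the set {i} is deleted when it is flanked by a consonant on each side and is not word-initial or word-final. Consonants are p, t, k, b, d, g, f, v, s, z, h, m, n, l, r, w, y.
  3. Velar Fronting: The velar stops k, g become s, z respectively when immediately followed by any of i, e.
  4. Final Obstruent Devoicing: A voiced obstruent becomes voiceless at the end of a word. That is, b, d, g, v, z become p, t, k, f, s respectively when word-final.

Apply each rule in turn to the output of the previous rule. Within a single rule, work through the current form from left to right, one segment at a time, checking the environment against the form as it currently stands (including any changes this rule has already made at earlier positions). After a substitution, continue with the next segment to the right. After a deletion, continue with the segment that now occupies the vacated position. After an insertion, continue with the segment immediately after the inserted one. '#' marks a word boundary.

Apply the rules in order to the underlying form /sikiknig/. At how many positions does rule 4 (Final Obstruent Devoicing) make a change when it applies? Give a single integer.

1

1 Final Vowel Raising: no change — [sikiknig]
2 Medial Vowel Deletion: [sikiknig] → [skkng]
3 Velar Fronting: no change — [skkng]
4 Final Obstruent Devoicing: [skkng] → [skknk]
Rule 4 changed 1 position(s).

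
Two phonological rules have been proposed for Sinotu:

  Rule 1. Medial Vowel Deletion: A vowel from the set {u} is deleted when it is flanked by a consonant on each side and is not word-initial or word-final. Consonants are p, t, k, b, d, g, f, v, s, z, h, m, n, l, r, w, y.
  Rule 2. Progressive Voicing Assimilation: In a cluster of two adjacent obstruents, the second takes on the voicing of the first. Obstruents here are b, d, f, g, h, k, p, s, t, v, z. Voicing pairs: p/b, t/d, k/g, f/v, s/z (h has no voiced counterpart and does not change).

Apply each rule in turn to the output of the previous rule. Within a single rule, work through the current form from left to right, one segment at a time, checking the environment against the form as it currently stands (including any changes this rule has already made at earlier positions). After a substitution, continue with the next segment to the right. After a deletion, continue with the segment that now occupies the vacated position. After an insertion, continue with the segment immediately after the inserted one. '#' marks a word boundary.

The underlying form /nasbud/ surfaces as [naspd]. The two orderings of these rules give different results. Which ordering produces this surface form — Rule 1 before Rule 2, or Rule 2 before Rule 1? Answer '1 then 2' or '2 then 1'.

2 then 1

Order 1 then 2:
  1 Medial Vowel Deletion: [nasbud] → [nasbd]
  2 Progressive Voicing Assimilation: [nasbd] → [naspt]
  result: [naspt]
Order 2 then 1:
  2 Progressive Voicing Assimilation: [nasbud] → [naspud]
  1 Medial Vowel Deletion: [naspud] → [naspd]
  result: [naspd]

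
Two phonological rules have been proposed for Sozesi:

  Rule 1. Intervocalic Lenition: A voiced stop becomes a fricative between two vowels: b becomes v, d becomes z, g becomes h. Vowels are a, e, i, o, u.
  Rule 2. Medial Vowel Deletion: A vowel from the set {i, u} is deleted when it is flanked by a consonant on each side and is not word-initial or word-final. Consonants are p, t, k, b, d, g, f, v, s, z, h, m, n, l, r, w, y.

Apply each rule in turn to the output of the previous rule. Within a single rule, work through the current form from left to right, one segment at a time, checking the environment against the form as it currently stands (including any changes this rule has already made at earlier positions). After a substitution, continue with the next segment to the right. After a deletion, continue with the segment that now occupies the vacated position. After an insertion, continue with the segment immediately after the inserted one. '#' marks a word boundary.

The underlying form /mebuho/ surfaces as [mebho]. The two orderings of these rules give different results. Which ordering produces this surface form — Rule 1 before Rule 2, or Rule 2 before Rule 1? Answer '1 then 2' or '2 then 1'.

Order 1 then 2:
  1 Intervocalic Lenition: [mebuho] → [mevuho]
  2 Medial Vowel Deletion: [mevuho] → [mevho]
  result: [mevho]
Order 2 then 1:
  2 Medial Vowel Deletion: [mebuho] → [mebho]
  1 Intervocalic Lenition: no change — [mebho]
  result: [mebho]

2 then 1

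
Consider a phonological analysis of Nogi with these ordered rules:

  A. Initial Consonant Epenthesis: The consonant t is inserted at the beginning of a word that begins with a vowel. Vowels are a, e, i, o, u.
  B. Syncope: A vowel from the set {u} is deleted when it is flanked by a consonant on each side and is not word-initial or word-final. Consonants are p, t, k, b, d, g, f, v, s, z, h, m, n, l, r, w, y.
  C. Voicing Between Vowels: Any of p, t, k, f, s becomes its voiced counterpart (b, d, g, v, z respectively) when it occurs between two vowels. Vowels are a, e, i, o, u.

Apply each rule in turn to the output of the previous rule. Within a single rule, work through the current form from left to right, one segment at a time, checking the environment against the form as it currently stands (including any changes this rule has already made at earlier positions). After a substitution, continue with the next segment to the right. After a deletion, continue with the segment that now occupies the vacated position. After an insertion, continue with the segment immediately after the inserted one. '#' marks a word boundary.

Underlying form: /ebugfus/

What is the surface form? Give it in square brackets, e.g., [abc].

A Initial Consonant Epenthesis: [ebugfus] → [tebugfus]
B Syncope: [tebugfus] → [tebgfs]
C Voicing Between Vowels: no change — [tebgfs]

[tebgfs]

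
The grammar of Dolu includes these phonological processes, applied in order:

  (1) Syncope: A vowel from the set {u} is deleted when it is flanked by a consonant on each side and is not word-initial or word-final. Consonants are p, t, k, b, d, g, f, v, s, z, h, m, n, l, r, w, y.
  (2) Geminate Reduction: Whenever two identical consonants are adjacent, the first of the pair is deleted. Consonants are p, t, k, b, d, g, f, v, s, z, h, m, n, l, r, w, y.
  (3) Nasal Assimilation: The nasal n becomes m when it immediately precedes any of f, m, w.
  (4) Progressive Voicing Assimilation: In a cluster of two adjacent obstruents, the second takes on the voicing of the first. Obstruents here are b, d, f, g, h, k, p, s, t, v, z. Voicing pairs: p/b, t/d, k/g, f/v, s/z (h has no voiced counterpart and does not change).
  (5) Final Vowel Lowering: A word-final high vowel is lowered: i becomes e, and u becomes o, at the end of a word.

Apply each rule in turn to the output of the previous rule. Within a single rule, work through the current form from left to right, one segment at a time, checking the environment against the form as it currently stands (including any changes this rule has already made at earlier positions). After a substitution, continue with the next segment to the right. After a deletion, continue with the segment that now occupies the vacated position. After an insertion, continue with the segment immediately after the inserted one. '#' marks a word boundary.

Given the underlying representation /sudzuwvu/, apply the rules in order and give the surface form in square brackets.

[stswvo]

(1) Syncope: [sudzuwvu] → [sdzwvu]
(2) Geminate Reduction: no change — [sdzwvu]
(3) Nasal Assimilation: no change — [sdzwvu]
(4) Progressive Voicing Assimilation: [sdzwvu] → [stswvu]
(5) Final Vowel Lowering: [stswvu] → [stswvo]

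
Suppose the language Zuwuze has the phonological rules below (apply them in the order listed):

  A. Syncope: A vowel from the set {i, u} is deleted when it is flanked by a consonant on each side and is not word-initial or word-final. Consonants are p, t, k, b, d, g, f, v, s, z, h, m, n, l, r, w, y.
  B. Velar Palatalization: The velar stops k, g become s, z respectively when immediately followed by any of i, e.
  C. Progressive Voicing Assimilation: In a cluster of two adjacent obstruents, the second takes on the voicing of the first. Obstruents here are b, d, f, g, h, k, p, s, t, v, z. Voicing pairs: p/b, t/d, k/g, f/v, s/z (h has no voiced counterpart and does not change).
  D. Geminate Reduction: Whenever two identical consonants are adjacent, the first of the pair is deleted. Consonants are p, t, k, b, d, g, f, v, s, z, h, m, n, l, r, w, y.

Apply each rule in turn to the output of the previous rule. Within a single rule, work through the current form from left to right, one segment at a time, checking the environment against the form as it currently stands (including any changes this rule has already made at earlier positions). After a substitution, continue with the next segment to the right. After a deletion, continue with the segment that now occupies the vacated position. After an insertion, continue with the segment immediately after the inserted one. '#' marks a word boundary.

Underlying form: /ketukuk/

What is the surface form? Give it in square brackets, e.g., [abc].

A Syncope: [ketukuk] → [ketkk]
B Velar Palatalization: [ketkk] → [setkk]
C Progressive Voicing Assimilation: no change — [setkk]
D Geminate Reduction: [setkk] → [setk]

[setk]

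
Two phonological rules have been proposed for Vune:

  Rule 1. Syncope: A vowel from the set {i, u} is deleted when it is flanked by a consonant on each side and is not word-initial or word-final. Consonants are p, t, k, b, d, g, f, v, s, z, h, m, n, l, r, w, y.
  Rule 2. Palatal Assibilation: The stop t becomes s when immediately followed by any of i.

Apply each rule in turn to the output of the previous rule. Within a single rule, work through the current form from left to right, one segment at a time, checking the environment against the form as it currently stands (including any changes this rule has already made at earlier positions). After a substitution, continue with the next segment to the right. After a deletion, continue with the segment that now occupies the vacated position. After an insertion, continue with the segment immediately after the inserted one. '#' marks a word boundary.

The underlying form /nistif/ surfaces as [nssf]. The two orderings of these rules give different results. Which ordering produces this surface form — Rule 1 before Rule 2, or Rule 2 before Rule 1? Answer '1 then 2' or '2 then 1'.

Order 1 then 2:
  1 Syncope: [nistif] → [nstf]
  2 Palatal Assibilation: no change — [nstf]
  result: [nstf]
Order 2 then 1:
  2 Palatal Assibilation: [nistif] → [nissif]
  1 Syncope: [nissif] → [nssf]
  result: [nssf]

2 then 1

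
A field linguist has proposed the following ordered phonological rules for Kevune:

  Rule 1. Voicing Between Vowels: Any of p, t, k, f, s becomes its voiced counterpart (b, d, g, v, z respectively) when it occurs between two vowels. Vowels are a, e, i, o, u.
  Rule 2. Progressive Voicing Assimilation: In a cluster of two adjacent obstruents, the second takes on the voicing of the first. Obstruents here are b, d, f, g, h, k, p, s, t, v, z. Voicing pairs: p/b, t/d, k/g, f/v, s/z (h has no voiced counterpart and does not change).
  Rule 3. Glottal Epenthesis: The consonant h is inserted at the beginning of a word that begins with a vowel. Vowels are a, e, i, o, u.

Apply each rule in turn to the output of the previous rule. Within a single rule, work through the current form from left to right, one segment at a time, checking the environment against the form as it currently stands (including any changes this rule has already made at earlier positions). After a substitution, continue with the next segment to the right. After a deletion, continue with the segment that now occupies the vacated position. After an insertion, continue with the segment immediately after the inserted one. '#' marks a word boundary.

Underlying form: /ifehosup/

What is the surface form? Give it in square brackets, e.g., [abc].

Rule 1 Voicing Between Vowels: [ifehosup] → [ivehozup]
Rule 2 Progressive Voicing Assimilation: no change — [ivehozup]
Rule 3 Glottal Epenthesis: [ivehozup] → [hivehozup]

[hivehozup]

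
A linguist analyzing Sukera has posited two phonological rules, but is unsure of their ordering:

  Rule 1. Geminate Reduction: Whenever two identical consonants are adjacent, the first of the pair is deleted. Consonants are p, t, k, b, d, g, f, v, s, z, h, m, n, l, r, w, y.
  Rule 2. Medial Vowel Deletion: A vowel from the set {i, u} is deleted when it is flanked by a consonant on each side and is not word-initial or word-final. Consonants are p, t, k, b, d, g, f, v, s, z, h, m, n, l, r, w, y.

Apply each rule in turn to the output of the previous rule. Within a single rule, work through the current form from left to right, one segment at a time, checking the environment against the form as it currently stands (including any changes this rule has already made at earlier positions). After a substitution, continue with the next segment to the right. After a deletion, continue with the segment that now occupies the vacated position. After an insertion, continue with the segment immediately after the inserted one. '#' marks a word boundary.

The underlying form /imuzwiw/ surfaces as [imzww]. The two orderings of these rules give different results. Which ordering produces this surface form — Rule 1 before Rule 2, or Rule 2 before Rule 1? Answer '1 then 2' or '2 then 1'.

1 then 2

Order 1 then 2:
  1 Geminate Reduction: no change — [imuzwiw]
  2 Medial Vowel Deletion: [imuzwiw] → [imzww]
  result: [imzww]
Order 2 then 1:
  2 Medial Vowel Deletion: [imuzwiw] → [imzww]
  1 Geminate Reduction: [imzww] → [imzw]
  result: [imzw]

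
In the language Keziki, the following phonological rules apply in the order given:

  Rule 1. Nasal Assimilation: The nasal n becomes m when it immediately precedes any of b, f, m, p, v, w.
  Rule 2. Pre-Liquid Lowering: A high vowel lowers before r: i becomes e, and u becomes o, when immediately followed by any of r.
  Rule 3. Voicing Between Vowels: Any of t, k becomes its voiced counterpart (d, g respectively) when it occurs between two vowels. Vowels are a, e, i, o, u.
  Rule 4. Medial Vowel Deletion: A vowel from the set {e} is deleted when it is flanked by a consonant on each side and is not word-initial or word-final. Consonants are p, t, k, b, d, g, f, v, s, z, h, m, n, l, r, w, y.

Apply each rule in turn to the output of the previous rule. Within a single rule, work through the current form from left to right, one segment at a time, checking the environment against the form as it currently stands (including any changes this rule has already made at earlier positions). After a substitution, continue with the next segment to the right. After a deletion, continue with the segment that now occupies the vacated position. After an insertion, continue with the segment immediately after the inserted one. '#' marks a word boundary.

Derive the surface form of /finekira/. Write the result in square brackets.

[fingra]

Rule 1 Nasal Assimilation: no change — [finekira]
Rule 2 Pre-Liquid Lowering: [finekira] → [finekera]
Rule 3 Voicing Between Vowels: [finekera] → [finegera]
Rule 4 Medial Vowel Deletion: [finegera] → [fingra]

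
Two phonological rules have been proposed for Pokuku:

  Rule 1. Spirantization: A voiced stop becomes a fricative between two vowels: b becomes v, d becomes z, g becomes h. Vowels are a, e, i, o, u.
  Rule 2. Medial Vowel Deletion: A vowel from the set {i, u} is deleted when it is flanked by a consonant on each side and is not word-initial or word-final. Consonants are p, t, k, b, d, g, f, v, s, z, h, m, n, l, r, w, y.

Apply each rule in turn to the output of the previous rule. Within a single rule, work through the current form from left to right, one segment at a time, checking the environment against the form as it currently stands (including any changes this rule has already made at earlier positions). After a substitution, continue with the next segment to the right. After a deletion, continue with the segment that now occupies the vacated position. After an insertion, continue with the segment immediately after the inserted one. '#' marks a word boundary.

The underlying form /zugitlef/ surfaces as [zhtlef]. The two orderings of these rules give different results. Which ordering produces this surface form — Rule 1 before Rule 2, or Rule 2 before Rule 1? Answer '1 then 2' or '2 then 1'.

1 then 2

Order 1 then 2:
  1 Spirantization: [zugitlef] → [zuhitlef]
  2 Medial Vowel Deletion: [zuhitlef] → [zhtlef]
  result: [zhtlef]
Order 2 then 1:
  2 Medial Vowel Deletion: [zugitlef] → [zgtlef]
  1 Spirantization: no change — [zgtlef]
  result: [zgtlef]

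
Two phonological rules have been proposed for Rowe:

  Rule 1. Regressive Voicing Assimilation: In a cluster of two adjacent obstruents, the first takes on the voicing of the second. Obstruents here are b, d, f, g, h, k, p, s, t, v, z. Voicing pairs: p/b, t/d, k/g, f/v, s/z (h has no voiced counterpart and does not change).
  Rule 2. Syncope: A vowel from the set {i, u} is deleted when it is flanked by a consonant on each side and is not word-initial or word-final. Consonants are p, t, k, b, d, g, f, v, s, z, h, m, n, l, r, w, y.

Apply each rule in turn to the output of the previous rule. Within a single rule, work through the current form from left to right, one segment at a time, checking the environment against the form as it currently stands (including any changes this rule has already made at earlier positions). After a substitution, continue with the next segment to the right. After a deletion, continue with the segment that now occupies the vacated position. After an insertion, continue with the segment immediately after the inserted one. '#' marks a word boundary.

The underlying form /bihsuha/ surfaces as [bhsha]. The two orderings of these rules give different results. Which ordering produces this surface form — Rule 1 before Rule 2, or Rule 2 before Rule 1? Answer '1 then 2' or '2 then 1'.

1 then 2

Order 1 then 2:
  1 Regressive Voicing Assimilation: no change — [bihsuha]
  2 Syncope: [bihsuha] → [bhsha]
  result: [bhsha]
Order 2 then 1:
  2 Syncope: [bihsuha] → [bhsha]
  1 Regressive Voicing Assimilation: [bhsha] → [phsha]
  result: [phsha]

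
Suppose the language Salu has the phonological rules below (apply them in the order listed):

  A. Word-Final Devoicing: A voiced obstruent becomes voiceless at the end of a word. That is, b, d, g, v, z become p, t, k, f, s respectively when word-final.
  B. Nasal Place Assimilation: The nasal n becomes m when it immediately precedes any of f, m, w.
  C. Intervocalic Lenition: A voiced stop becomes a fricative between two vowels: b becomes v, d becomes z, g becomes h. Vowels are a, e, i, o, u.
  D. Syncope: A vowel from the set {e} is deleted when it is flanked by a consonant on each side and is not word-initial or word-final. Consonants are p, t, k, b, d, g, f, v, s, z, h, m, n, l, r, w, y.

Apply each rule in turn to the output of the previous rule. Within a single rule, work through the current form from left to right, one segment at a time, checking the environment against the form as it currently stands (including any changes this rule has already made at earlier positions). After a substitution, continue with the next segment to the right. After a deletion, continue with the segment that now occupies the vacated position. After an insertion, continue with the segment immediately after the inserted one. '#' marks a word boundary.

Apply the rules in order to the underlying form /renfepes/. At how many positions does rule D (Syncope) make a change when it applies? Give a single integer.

A Word-Final Devoicing: no change — [renfepes]
B Nasal Place Assimilation: [renfepes] → [remfepes]
C Intervocalic Lenition: no change — [remfepes]
D Syncope: [remfepes] → [rmfps]
Rule D changed 3 position(s).

3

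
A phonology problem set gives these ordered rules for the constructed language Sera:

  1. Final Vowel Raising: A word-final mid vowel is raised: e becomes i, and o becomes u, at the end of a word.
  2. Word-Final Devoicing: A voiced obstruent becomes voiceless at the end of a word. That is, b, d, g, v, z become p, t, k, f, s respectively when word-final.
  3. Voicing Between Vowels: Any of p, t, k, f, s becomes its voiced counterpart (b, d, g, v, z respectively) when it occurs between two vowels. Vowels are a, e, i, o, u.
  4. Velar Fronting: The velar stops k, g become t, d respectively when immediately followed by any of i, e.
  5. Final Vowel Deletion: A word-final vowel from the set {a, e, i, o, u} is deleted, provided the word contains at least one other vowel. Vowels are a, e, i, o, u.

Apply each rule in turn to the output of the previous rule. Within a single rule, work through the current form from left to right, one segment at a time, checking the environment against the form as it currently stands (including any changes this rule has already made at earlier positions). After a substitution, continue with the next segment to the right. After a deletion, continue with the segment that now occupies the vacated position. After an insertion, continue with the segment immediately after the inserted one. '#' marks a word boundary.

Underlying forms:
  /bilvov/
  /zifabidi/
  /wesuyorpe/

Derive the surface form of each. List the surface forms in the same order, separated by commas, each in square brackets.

[bilvof], [zivabid], [wezuyorp]

/bilvov/:
  1 Final Vowel Raising: no change — [bilvov]
  2 Word-Final Devoicing: [bilvov] → [bilvof]
  3 Voicing Between Vowels: no change — [bilvof]
  4 Velar Fronting: no change — [bilvof]
  5 Final Vowel Deletion: no change — [bilvof]
/zifabidi/:
  1 Final Vowel Raising: no change — [zifabidi]
  2 Word-Final Devoicing: no change — [zifabidi]
  3 Voicing Between Vowels: [zifabidi] → [zivabidi]
  4 Velar Fronting: no change — [zivabidi]
  5 Final Vowel Deletion: [zivabidi] → [zivabid]
/wesuyorpe/:
  1 Final Vowel Raising: [wesuyorpe] → [wesuyorpi]
  2 Word-Final Devoicing: no change — [wesuyorpi]
  3 Voicing Between Vowels: [wesuyorpi] → [wezuyorpi]
  4 Velar Fronting: no change — [wezuyorpi]
  5 Final Vowel Deletion: [wezuyorpi] → [wezuyorp]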